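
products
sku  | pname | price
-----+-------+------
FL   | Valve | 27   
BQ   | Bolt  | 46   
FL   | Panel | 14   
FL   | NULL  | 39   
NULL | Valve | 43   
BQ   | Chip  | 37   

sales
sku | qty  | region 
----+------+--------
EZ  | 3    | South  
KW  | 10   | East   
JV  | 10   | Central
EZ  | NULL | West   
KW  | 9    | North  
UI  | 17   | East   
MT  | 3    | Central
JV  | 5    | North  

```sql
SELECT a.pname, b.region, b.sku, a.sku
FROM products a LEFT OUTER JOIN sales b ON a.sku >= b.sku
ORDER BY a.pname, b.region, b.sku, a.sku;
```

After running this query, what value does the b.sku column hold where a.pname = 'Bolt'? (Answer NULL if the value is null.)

NULL

LEFT JOIN keeps every row from `products`; unmatched rows get NULL for `sales`'s columns.
Matching on a.sku >= b.sku. A NULL in a compared column never satisfies the condition.
- a[0] sku=FL → 2 match(es) in b → 2 row(s).
- a[1] sku=BQ → no match; kept with NULLs on the b side.
- a[2] sku=FL → 2 match(es) in b → 2 row(s).
- a[3] sku=FL → 2 match(es) in b → 2 row(s).
- a[4] sku=NULL → no match; kept with NULLs on the b side.
- a[5] sku=BQ → no match; kept with NULLs on the b side.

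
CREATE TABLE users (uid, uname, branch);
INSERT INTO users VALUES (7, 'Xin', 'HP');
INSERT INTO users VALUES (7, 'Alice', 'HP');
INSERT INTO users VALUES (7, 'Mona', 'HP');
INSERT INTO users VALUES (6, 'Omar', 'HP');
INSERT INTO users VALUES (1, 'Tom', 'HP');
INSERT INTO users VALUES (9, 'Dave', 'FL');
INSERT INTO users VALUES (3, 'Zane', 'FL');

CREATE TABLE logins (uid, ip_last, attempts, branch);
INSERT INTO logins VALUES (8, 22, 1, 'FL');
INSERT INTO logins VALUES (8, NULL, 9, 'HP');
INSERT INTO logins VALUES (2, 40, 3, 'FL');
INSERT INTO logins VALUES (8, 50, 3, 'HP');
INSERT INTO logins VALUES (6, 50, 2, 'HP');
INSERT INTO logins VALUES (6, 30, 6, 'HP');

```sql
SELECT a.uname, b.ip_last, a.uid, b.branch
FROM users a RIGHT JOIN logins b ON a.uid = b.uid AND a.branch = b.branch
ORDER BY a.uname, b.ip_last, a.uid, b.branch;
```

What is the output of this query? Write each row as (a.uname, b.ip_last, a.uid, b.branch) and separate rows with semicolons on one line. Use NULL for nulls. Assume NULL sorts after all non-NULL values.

RIGHT JOIN keeps every row from `logins`; unmatched rows get NULL for `users`'s columns.
Matching on a.uid = b.uid AND a.branch = b.branch.
- a[0] uid=7, branch=HP → no match.
- a[1] uid=7, branch=HP → no match.
- a[2] uid=7, branch=HP → no match.
- a[3] uid=6, branch=HP → 2 match(es) in b → 2 row(s).
- a[4] uid=1, branch=HP → no match.
- a[5] uid=9, branch=FL → no match.
- a[6] uid=3, branch=FL → no match.
- 4 row(s) from b found no a partner → padded with NULL.
After projecting and ordering:
a.uname | b.ip_last | a.uid | b.branch
Omar | 30 | 6 | HP
Omar | 50 | 6 | HP
NULL | 22 | NULL | FL
NULL | 40 | NULL | FL
NULL | 50 | NULL | HP
NULL | NULL | NULL | HP

(Omar, 30, 6, HP); (Omar, 50, 6, HP); (NULL, 22, NULL, FL); (NULL, 40, NULL, FL); (NULL, 50, NULL, HP); (NULL, NULL, NULL, HP)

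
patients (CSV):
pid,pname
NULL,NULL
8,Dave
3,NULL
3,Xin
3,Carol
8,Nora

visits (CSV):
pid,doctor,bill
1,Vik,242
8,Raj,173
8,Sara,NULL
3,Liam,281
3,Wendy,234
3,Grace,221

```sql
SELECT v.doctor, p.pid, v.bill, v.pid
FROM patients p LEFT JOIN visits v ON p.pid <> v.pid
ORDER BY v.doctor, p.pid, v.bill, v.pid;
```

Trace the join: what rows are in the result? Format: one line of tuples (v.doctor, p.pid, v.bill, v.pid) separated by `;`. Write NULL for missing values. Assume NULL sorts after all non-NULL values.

LEFT JOIN keeps every row from `patients`; unmatched rows get NULL for `visits`'s columns.
Matching on p.pid <> v.pid. A NULL in a compared column never satisfies the condition.
Matched pairs: 17; unmatched p rows kept: 1.

(Grace, 8, 221, 3); (Grace, 8, 221, 3); (Liam, 8, 281, 3); (Liam, 8, 281, 3); (Raj, 3, 173, 8); (Raj, 3, 173, 8); (Raj, 3, 173, 8); (Sara, 3, NULL, 8); (Sara, 3, NULL, 8); (Sara, 3, NULL, 8); (Vik, 3, 242, 1); (Vik, 3, 242, 1); (Vik, 3, 242, 1); (Vik, 8, 242, 1); (Vik, 8, 242, 1); (Wendy, 8, 234, 3); (Wendy, 8, 234, 3); (NULL, NULL, NULL, NULL)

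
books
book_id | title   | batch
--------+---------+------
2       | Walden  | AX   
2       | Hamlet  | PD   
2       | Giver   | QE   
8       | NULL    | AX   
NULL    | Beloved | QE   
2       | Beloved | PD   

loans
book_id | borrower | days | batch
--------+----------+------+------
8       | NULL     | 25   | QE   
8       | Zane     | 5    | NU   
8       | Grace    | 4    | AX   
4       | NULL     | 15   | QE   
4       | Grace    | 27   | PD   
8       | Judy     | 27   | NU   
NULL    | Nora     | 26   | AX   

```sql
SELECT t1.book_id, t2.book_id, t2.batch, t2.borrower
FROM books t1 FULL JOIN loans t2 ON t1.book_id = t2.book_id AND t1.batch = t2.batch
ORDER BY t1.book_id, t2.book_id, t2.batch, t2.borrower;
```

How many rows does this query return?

FULL OUTER JOIN keeps every row from both sides; unmatched rows get NULL for the other side's columns.
Matching on t1.book_id = t2.book_id AND t1.batch = t2.batch. A NULL in a compared column never satisfies the condition.
- t1 row (book_id=2, batch=AX): no match → kept, t2 columns NULL.
- t1 row (book_id=2, batch=PD): no match → kept, t2 columns NULL.
- t1 row (book_id=2, batch=QE): no match → kept, t2 columns NULL.
- t1 row (book_id=8, batch=AX): matches 1 t2 row(s) → 1 output row(s).
- t1 row (book_id=NULL, batch=QE): no match → kept, t2 columns NULL.
- t1 row (book_id=2, batch=PD): no match → kept, t2 columns NULL.
- plus 6 unmatched t2 row(s), each kept with NULL t1 columns.
Total: 1 matched + 11 padded = 12 rows.

12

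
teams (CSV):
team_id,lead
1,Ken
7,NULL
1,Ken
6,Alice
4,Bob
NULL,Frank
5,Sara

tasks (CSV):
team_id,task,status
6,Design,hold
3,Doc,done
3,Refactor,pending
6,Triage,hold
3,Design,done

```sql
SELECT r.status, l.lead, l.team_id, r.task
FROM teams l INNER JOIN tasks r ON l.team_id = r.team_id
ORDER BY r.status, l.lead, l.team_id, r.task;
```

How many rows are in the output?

2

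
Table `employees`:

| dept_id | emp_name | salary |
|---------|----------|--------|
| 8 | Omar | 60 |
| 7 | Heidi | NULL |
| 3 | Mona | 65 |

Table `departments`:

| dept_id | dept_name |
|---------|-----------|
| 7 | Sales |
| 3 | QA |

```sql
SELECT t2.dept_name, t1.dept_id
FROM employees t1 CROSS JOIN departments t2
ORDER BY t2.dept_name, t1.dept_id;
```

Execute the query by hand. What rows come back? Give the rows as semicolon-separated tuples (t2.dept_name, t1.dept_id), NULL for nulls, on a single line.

(QA, 3); (QA, 7); (QA, 8); (Sales, 3); (Sales, 7); (Sales, 8)

CROSS JOIN pairs every row of `employees` with every row of `departments`: 3 × 2 = 6 rows.
After projecting and ordering:
t2.dept_name | t1.dept_id
QA | 3
QA | 7
QA | 8
Sales | 3
Sales | 7
Sales | 8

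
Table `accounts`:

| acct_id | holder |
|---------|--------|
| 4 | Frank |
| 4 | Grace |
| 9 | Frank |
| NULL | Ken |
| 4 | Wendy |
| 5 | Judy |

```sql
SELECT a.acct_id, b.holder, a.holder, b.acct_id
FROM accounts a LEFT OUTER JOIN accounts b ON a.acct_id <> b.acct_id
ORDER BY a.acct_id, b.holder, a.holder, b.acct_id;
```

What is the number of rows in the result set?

15

LEFT JOIN keeps every row from `accounts a`; unmatched rows get NULL for `accounts b`'s columns.
Matching on a.acct_id <> b.acct_id. A NULL in a compared column never satisfies the condition.
- acct_id=4: 2 matching b row(s), so 2 row(s) emitted.
- acct_id=4: 2 matching b row(s), so 2 row(s) emitted.
- acct_id=9: 4 matching b row(s), so 4 row(s) emitted.
- acct_id=NULL: no b row matches, row kept with b columns NULL.
- acct_id=4: 2 matching b row(s), so 2 row(s) emitted.
- acct_id=5: 4 matching b row(s), so 4 row(s) emitted.
Total: 14 matched + 1 padded = 15 rows.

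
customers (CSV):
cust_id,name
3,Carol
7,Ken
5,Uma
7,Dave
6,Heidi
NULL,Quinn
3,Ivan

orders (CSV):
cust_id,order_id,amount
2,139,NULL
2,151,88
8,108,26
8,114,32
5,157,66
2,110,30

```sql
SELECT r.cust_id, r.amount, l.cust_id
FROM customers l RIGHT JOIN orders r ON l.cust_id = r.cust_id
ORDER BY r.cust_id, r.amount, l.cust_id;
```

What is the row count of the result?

RIGHT JOIN keeps every row from `orders`; unmatched rows get NULL for `customers`'s columns.
Matching on l.cust_id = r.cust_id. A NULL in a compared column never satisfies the condition.
- l[0] cust_id=3 → no match.
- l[1] cust_id=7 → no match.
- l[2] cust_id=5 → 1 match(es) in r → 1 row(s).
- l[3] cust_id=7 → no match.
- l[4] cust_id=6 → no match.
- l[5] cust_id=NULL → no match.
- l[6] cust_id=3 → no match.
- plus 5 unmatched r row(s), each kept with NULL l columns.
Total: 1 matched + 5 padded = 6 rows.

6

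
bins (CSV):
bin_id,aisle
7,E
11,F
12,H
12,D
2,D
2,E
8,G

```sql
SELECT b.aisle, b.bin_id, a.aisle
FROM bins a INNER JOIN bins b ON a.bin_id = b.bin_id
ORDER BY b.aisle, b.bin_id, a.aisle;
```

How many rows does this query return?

11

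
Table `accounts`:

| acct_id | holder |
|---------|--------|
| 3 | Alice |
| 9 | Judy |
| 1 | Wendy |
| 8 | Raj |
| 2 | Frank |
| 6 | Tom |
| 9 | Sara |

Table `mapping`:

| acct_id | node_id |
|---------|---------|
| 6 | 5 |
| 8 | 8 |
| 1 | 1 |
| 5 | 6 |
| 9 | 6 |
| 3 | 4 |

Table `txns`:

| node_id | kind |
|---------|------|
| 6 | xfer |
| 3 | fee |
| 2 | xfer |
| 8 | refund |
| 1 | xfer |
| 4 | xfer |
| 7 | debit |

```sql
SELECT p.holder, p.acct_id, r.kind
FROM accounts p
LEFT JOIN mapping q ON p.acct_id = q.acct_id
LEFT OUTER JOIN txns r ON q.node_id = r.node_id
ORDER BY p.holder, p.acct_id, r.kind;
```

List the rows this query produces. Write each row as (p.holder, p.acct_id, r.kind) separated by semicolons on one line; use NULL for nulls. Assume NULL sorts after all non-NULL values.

(Alice, 3, xfer); (Frank, 2, NULL); (Judy, 9, xfer); (Raj, 8, refund); (Sara, 9, xfer); (Tom, 6, NULL); (Wendy, 1, xfer)

Evaluate left to right. First `accounts p LEFT JOIN mapping q` on acct_id: 7 row(s).
Then LEFT JOIN `txns r` on node_id: each of those 7 rows is kept; rows whose q.node_id has no match in r get NULL for r's columns.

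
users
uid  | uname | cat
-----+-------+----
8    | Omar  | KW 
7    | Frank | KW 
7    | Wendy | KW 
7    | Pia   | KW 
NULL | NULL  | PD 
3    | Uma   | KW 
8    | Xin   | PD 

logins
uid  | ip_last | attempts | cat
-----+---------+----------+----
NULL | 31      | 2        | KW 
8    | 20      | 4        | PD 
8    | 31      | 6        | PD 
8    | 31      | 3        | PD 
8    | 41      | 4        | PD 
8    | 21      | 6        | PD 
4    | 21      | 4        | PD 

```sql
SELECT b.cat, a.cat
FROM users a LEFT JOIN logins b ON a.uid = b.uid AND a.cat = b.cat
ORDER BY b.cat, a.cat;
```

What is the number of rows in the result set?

11

LEFT JOIN keeps every row from `users`; unmatched rows get NULL for `logins`'s columns.
Matching on a.uid = b.uid AND a.cat = b.cat. A NULL in a compared column never satisfies the condition.
- a row (uid=8, cat=KW): no match → kept, b columns NULL.
- a row (uid=7, cat=KW): no match → kept, b columns NULL.
- a row (uid=7, cat=KW): no match → kept, b columns NULL.
- a row (uid=7, cat=KW): no match → kept, b columns NULL.
- a row (uid=NULL, cat=PD): no match → kept, b columns NULL.
- a row (uid=3, cat=KW): no match → kept, b columns NULL.
- a row (uid=8, cat=PD): matches 5 b row(s) → 5 output row(s).
Total: 5 matched + 6 padded = 11 rows.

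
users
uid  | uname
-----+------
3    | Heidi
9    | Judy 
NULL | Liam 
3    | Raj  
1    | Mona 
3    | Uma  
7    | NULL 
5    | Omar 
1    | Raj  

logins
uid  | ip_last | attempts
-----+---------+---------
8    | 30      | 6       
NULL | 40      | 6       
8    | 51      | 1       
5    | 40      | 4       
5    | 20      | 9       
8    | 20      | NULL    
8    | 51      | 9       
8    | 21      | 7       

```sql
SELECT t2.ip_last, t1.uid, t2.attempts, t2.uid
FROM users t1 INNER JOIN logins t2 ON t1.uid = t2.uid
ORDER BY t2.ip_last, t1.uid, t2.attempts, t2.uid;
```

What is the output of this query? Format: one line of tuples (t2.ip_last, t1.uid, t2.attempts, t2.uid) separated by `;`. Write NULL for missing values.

(20, 5, 9, 5); (40, 5, 4, 5)

INNER JOIN keeps only pairs where the ON condition holds.
Matching on t1.uid = t2.uid. A NULL in a compared column never satisfies the condition.
- t1[0] uid=3 → no match; dropped.
- t1[1] uid=9 → no match; dropped.
- t1[2] uid=NULL → no match; dropped.
- t1[3] uid=3 → no match; dropped.
- t1[4] uid=1 → no match; dropped.
- t1[5] uid=3 → no match; dropped.
- t1[6] uid=7 → no match; dropped.
- t1[7] uid=5 → 2 match(es) in t2 → 2 row(s).
- t1[8] uid=1 → no match; dropped.
After projecting and ordering:
t2.ip_last | t1.uid | t2.attempts | t2.uid
20 | 5 | 9 | 5
40 | 5 | 4 | 5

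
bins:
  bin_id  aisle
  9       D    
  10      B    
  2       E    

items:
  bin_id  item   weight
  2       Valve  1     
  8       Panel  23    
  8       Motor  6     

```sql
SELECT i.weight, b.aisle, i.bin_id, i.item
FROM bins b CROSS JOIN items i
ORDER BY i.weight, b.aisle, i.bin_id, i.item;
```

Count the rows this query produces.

9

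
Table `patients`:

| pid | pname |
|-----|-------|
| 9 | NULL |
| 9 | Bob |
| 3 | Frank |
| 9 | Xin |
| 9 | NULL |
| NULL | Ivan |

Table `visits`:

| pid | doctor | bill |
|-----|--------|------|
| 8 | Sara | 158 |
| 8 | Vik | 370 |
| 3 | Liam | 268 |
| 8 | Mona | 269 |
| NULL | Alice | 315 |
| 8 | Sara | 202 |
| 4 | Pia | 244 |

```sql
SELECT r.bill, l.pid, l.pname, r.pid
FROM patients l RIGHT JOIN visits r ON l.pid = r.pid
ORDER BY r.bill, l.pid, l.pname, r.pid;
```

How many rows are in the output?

RIGHT JOIN keeps every row from `visits`; unmatched rows get NULL for `patients`'s columns.
Matching on l.pid = r.pid. A NULL in a compared column never satisfies the condition.
- l row (pid=9): no match.
- l row (pid=9): no match.
- l row (pid=3): matches 1 r row(s) → 1 output row(s).
- l row (pid=9): no match.
- l row (pid=9): no match.
- l row (pid=NULL): no match.
- 6 r row(s) had no l match → kept, l columns NULL.
Total: 1 matched + 6 padded = 7 rows.

7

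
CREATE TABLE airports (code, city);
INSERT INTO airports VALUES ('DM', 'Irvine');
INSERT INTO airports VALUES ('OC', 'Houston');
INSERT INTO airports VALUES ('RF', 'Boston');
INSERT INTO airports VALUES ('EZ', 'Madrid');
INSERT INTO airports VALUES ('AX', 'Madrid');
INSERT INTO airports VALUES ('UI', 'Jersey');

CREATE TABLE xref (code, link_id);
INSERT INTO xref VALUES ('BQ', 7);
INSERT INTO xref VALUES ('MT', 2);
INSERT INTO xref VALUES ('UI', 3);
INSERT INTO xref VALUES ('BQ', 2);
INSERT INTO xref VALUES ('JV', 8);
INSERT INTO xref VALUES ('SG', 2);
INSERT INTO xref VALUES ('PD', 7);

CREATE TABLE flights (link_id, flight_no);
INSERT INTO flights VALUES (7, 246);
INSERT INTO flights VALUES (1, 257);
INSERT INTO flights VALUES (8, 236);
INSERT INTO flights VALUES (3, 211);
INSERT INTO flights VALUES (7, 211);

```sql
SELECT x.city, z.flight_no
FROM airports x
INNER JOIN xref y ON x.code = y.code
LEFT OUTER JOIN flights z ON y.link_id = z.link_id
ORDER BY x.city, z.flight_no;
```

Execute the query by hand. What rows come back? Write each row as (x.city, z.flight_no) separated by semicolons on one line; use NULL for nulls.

(Jersey, 211)

Step 1 — x INNER JOIN y on code → 1 row(s).
Then LEFT JOIN `flights z` on link_id: each of those 1 rows is kept; rows whose y.link_id has no match in z get NULL for z's columns.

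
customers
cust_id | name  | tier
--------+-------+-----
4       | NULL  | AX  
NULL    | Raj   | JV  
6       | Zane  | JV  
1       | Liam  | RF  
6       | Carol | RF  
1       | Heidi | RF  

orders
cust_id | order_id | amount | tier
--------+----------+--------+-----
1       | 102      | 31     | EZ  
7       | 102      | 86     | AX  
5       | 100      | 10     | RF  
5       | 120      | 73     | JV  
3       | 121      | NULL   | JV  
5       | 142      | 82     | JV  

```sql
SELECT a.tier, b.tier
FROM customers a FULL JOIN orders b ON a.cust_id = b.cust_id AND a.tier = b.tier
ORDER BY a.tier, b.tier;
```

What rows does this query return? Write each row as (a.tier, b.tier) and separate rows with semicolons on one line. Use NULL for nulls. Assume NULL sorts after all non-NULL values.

FULL OUTER JOIN keeps every row from both sides; unmatched rows get NULL for the other side's columns.
Matching on a.cust_id = b.cust_id AND a.tier = b.tier. A NULL in a compared column never satisfies the condition.
Matched pairs: 0; unmatched a rows kept: 6; unmatched b rows kept: 6.

(AX, NULL); (JV, NULL); (JV, NULL); (RF, NULL); (RF, NULL); (RF, NULL); (NULL, AX); (NULL, EZ); (NULL, JV); (NULL, JV); (NULL, JV); (NULL, RF)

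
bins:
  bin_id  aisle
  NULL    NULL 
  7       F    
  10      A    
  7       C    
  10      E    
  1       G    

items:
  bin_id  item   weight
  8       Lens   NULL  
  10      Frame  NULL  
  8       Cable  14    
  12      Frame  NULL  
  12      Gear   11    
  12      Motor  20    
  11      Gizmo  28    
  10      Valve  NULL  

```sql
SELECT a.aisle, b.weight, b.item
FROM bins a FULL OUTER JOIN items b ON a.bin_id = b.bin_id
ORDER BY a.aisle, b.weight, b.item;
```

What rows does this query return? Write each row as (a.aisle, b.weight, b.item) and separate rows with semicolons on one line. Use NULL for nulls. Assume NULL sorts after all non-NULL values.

(A, NULL, Frame); (A, NULL, Valve); (C, NULL, NULL); (E, NULL, Frame); (E, NULL, Valve); (F, NULL, NULL); (G, NULL, NULL); (NULL, 11, Gear); (NULL, 14, Cable); (NULL, 20, Motor); (NULL, 28, Gizmo); (NULL, NULL, Frame); (NULL, NULL, Lens); (NULL, NULL, NULL)

FULL OUTER JOIN keeps every row from both sides; unmatched rows get NULL for the other side's columns.
Matching on a.bin_id = b.bin_id. A NULL in a compared column never satisfies the condition.
- a row (bin_id=NULL): no match → kept, b columns NULL.
- a row (bin_id=7): no match → kept, b columns NULL.
- a row (bin_id=10): matches 2 b row(s) → 2 output row(s).
- a row (bin_id=7): no match → kept, b columns NULL.
- a row (bin_id=10): matches 2 b row(s) → 2 output row(s).
- a row (bin_id=1): no match → kept, b columns NULL.
- plus 6 unmatched b row(s), each kept with NULL a columns.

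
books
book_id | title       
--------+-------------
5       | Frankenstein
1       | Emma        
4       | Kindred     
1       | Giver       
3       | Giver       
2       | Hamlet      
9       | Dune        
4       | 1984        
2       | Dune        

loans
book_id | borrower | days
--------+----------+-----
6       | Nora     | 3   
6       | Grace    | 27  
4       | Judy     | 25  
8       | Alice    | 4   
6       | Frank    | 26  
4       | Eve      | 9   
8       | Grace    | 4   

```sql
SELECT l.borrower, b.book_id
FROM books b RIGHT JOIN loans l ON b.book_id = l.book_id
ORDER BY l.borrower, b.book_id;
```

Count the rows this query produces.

9

RIGHT JOIN keeps every row from `loans`; unmatched rows get NULL for `books`'s columns.
Matching on b.book_id = l.book_id.
- b[0] book_id=5 → no match.
- b[1] book_id=1 → no match.
- b[2] book_id=4 → 2 match(es) in l → 2 row(s).
- b[3] book_id=1 → no match.
- b[4] book_id=3 → no match.
- b[5] book_id=2 → no match.
- b[6] book_id=9 → no match.
- b[7] book_id=4 → 2 match(es) in l → 2 row(s).
- b[8] book_id=2 → no match.
- plus 5 unmatched l row(s), each kept with NULL b columns.
Total: 4 matched + 5 padded = 9 rows.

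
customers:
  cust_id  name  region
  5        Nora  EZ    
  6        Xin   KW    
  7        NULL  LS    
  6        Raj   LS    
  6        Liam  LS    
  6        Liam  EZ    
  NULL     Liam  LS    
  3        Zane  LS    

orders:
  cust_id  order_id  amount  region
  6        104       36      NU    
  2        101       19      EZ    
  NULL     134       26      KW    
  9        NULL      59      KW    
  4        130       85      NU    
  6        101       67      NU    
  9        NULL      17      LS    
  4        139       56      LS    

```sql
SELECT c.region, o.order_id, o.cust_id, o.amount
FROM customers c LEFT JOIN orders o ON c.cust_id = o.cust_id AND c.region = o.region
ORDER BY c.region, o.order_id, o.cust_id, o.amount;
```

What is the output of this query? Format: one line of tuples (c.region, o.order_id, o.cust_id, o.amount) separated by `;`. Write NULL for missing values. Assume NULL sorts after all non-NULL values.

LEFT JOIN keeps every row from `customers`; unmatched rows get NULL for `orders`'s columns.
Matching on c.cust_id = o.cust_id AND c.region = o.region. A NULL in a compared column never satisfies the condition.
- cust_id=5, region=EZ: no o row matches, row kept with o columns NULL.
- cust_id=6, region=KW: no o row matches, row kept with o columns NULL.
- cust_id=7, region=LS: no o row matches, row kept with o columns NULL.
- cust_id=6, region=LS: no o row matches, row kept with o columns NULL.
- cust_id=6, region=LS: no o row matches, row kept with o columns NULL.
- cust_id=6, region=EZ: no o row matches, row kept with o columns NULL.
- cust_id=NULL, region=LS: no o row matches, row kept with o columns NULL.
- cust_id=3, region=LS: no o row matches, row kept with o columns NULL.
After projecting and ordering:
c.region | o.order_id | o.cust_id | o.amount
EZ | NULL | NULL | NULL
EZ | NULL | NULL | NULL
KW | NULL | NULL | NULL
LS | NULL | NULL | NULL
LS | NULL | NULL | NULL
LS | NULL | NULL | NULL
LS | NULL | NULL | NULL
LS | NULL | NULL | NULL

(EZ, NULL, NULL, NULL); (EZ, NULL, NULL, NULL); (KW, NULL, NULL, NULL); (LS, NULL, NULL, NULL); (LS, NULL, NULL, NULL); (LS, NULL, NULL, NULL); (LS, NULL, NULL, NULL); (LS, NULL, NULL, NULL)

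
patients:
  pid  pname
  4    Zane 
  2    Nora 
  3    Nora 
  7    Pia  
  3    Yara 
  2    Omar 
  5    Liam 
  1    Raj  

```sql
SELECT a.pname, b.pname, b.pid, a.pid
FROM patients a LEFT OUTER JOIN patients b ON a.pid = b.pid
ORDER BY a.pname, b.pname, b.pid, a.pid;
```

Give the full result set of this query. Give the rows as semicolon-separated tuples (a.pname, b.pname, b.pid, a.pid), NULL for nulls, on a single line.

LEFT JOIN keeps every row from `patients a`; unmatched rows get NULL for `patients b`'s columns.
Matching on a.pid = b.pid.
Matched pairs: 12; unmatched a rows kept: 0.

(Liam, Liam, 5, 5); (Nora, Nora, 2, 2); (Nora, Nora, 3, 3); (Nora, Omar, 2, 2); (Nora, Yara, 3, 3); (Omar, Nora, 2, 2); (Omar, Omar, 2, 2); (Pia, Pia, 7, 7); (Raj, Raj, 1, 1); (Yara, Nora, 3, 3); (Yara, Yara, 3, 3); (Zane, Zane, 4, 4)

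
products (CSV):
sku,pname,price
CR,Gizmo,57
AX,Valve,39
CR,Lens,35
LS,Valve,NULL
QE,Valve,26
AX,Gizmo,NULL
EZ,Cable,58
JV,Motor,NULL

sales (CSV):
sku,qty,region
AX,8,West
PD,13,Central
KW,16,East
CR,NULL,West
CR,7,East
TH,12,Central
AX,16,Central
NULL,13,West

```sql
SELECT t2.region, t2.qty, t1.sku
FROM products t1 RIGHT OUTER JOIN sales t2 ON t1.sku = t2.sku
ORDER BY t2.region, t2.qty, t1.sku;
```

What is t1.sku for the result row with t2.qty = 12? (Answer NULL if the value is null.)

NULL

RIGHT JOIN keeps every row from `sales`; unmatched rows get NULL for `products`'s columns.
Matching on t1.sku = t2.sku. A NULL in a compared column never satisfies the condition.
- t1 (sku=CR) pairs with 2 row(s) of t2.
- t1 (sku=AX) pairs with 2 row(s) of t2.
- t1 (sku=CR) pairs with 2 row(s) of t2.
- t1 (sku=LS) has no partner in t2.
- t1 (sku=QE) has no partner in t2.
- t1 (sku=AX) pairs with 2 row(s) of t2.
- t1 (sku=EZ) has no partner in t2.
- t1 (sku=JV) has no partner in t2.
- plus 4 unmatched t2 row(s), each kept with NULL t1 columns.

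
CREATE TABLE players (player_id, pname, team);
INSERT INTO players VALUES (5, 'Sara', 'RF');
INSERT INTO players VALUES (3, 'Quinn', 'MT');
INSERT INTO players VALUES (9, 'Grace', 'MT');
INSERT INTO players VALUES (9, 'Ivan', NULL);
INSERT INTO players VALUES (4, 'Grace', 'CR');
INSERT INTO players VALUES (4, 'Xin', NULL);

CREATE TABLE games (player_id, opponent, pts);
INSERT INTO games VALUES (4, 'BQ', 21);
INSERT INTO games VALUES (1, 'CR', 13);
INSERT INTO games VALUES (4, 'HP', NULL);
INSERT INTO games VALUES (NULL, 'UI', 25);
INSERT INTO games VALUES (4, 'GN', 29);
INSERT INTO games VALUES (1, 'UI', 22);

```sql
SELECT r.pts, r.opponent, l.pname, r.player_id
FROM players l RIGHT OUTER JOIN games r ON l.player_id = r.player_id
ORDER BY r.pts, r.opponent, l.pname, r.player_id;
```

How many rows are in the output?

RIGHT JOIN keeps every row from `games`; unmatched rows get NULL for `players`'s columns.
Matching on l.player_id = r.player_id. A NULL in a compared column never satisfies the condition.
- player_id=5: no matching r row.
- player_id=3: no matching r row.
- player_id=9: no matching r row.
- player_id=9: no matching r row.
- player_id=4: 3 matching r row(s), so 3 row(s) emitted.
- player_id=4: 3 matching r row(s), so 3 row(s) emitted.
- 3 row(s) from r found no l partner → padded with NULL.
Total: 6 matched + 3 padded = 9 rows.

9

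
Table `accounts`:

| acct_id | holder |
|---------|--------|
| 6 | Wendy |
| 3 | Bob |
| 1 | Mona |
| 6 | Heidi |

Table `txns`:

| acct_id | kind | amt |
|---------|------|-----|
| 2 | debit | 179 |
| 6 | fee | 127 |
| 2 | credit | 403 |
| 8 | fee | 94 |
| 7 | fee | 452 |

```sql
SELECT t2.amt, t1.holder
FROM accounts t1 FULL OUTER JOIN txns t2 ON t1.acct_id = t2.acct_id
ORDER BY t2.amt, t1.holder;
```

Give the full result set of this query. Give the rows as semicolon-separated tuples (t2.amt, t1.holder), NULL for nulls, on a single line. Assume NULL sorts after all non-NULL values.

FULL OUTER JOIN keeps every row from both sides; unmatched rows get NULL for the other side's columns.
Matching on t1.acct_id = t2.acct_id.
Matched pairs: 2; unmatched t1 rows kept: 2; unmatched t2 rows kept: 4.

(94, NULL); (127, Heidi); (127, Wendy); (179, NULL); (403, NULL); (452, NULL); (NULL, Bob); (NULL, Mona)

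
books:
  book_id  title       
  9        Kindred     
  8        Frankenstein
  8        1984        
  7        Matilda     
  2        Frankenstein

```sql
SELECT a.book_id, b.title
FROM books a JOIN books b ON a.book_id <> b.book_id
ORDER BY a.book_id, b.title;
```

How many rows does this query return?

INNER JOIN keeps only pairs where the ON condition holds.
Matching on a.book_id <> b.book_id.
- a (book_id=9) pairs with 4 row(s) of b.
- a (book_id=8) pairs with 3 row(s) of b.
- a (book_id=8) pairs with 3 row(s) of b.
- a (book_id=7) pairs with 4 row(s) of b.
- a (book_id=2) pairs with 4 row(s) of b.
Total: 18 rows.

18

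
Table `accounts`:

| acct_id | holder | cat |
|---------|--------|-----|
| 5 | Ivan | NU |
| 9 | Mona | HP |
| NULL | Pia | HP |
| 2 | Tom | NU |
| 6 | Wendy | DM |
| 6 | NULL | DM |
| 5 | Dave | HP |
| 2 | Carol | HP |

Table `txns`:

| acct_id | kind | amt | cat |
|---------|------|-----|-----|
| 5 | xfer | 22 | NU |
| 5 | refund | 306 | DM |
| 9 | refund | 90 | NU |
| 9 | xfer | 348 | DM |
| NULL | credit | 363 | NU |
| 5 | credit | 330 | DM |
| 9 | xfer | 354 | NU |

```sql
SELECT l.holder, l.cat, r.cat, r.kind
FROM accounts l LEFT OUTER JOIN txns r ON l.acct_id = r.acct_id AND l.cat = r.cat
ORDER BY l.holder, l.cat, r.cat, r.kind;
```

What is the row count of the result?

8

LEFT JOIN keeps every row from `accounts`; unmatched rows get NULL for `txns`'s columns.
Matching on l.acct_id = r.acct_id AND l.cat = r.cat. A NULL in a compared column never satisfies the condition.
- l row (acct_id=5, cat=NU): matches 1 r row(s) → 1 output row(s).
- l row (acct_id=9, cat=HP): no match → kept, r columns NULL.
- l row (acct_id=NULL, cat=HP): no match → kept, r columns NULL.
- l row (acct_id=2, cat=NU): no match → kept, r columns NULL.
- l row (acct_id=6, cat=DM): no match → kept, r columns NULL.
- l row (acct_id=6, cat=DM): no match → kept, r columns NULL.
- l row (acct_id=5, cat=HP): no match → kept, r columns NULL.
- l row (acct_id=2, cat=HP): no match → kept, r columns NULL.
Total: 1 matched + 7 padded = 8 rows.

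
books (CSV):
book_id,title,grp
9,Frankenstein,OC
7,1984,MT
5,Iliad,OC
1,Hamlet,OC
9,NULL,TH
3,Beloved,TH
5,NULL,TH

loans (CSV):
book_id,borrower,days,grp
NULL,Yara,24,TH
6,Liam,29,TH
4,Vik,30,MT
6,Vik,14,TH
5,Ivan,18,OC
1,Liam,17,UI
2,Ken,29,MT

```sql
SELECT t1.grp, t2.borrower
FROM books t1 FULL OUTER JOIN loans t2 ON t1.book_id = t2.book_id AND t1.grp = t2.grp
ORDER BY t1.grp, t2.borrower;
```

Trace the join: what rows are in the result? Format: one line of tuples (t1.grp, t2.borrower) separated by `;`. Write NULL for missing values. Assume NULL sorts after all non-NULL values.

FULL OUTER JOIN keeps every row from both sides; unmatched rows get NULL for the other side's columns.
Matching on t1.book_id = t2.book_id AND t1.grp = t2.grp. A NULL in a compared column never satisfies the condition.
- t1[0] book_id=9, grp=OC → no match; kept with NULLs on the t2 side.
- t1[1] book_id=7, grp=MT → no match; kept with NULLs on the t2 side.
- t1[2] book_id=5, grp=OC → 1 match(es) in t2 → 1 row(s).
- t1[3] book_id=1, grp=OC → no match; kept with NULLs on the t2 side.
- t1[4] book_id=9, grp=TH → no match; kept with NULLs on the t2 side.
- t1[5] book_id=3, grp=TH → no match; kept with NULLs on the t2 side.
- t1[6] book_id=5, grp=TH → no match; kept with NULLs on the t2 side.
- 6 t2 row(s) had no t1 match → kept, t1 columns NULL.

(MT, NULL); (OC, Ivan); (OC, NULL); (OC, NULL); (TH, NULL); (TH, NULL); (TH, NULL); (NULL, Ken); (NULL, Liam); (NULL, Liam); (NULL, Vik); (NULL, Vik); (NULL, Yara)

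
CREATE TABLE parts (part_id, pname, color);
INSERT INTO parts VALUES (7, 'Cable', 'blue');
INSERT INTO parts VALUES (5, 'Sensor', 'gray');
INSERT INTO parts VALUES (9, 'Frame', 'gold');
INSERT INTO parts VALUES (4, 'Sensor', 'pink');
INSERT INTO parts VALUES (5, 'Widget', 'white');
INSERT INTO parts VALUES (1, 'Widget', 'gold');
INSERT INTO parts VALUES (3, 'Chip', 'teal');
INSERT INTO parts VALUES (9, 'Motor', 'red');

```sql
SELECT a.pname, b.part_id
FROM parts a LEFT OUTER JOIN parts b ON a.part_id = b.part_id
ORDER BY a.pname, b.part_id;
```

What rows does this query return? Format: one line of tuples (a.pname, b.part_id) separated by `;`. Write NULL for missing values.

(Cable, 7); (Chip, 3); (Frame, 9); (Frame, 9); (Motor, 9); (Motor, 9); (Sensor, 4); (Sensor, 5); (Sensor, 5); (Widget, 1); (Widget, 5); (Widget, 5)

LEFT JOIN keeps every row from `parts a`; unmatched rows get NULL for `parts b`'s columns.
Matching on a.part_id = b.part_id.
Matched pairs: 12; unmatched a rows kept: 0.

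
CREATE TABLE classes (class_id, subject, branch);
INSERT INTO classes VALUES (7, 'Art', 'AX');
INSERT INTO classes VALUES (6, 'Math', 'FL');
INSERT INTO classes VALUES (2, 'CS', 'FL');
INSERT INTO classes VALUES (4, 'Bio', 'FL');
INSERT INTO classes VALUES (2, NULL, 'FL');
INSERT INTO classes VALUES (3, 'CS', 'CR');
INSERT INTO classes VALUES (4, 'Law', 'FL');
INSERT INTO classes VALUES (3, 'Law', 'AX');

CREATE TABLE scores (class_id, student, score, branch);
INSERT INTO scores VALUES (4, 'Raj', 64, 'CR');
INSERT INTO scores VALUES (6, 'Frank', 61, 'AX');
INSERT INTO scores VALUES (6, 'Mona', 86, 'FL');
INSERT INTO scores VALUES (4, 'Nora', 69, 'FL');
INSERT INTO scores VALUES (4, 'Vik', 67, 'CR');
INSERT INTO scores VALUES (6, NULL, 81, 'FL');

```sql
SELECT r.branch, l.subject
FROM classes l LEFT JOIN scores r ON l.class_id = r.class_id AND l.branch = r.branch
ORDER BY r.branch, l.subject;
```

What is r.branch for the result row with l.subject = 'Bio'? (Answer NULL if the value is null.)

FL

LEFT JOIN keeps every row from `classes`; unmatched rows get NULL for `scores`'s columns.
Matching on l.class_id = r.class_id AND l.branch = r.branch.
- l row (class_id=7, branch=AX): no match → kept, r columns NULL.
- l row (class_id=6, branch=FL): matches 2 r row(s) → 2 output row(s).
- l row (class_id=2, branch=FL): no match → kept, r columns NULL.
- l row (class_id=4, branch=FL): matches 1 r row(s) → 1 output row(s).
- l row (class_id=2, branch=FL): no match → kept, r columns NULL.
- l row (class_id=3, branch=CR): no match → kept, r columns NULL.
- l row (class_id=4, branch=FL): matches 1 r row(s) → 1 output row(s).
- l row (class_id=3, branch=AX): no match → kept, r columns NULL.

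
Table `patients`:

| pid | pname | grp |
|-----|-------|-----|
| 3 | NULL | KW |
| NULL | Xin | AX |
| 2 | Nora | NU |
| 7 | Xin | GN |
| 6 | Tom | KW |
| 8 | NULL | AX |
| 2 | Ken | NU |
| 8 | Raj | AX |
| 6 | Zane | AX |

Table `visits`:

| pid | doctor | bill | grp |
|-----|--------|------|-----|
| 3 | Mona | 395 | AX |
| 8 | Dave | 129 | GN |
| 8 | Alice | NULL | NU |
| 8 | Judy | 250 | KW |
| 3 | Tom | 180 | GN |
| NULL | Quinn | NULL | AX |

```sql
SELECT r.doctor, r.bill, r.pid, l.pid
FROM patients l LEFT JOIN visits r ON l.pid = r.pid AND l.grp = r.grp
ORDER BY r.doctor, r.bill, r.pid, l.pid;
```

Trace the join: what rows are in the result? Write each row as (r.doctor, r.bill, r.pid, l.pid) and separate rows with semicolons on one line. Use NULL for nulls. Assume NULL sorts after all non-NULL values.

(NULL, NULL, NULL, 2); (NULL, NULL, NULL, 2); (NULL, NULL, NULL, 3); (NULL, NULL, NULL, 6); (NULL, NULL, NULL, 6); (NULL, NULL, NULL, 7); (NULL, NULL, NULL, 8); (NULL, NULL, NULL, 8); (NULL, NULL, NULL, NULL)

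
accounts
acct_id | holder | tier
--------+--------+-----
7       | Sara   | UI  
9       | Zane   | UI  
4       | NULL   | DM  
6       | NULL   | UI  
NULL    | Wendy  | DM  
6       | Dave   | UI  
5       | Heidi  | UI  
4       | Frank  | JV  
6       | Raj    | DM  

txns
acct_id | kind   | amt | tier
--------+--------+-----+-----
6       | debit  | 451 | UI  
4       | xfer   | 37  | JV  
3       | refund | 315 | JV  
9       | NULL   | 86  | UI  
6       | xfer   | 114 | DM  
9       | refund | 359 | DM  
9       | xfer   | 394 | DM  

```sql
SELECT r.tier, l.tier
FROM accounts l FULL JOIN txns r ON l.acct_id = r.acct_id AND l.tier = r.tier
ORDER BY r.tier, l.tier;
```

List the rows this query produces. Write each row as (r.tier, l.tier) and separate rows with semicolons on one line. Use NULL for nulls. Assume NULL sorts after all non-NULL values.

(DM, DM); (DM, NULL); (DM, NULL); (JV, JV); (JV, NULL); (UI, UI); (UI, UI); (UI, UI); (NULL, DM); (NULL, DM); (NULL, UI); (NULL, UI)

FULL OUTER JOIN keeps every row from both sides; unmatched rows get NULL for the other side's columns.
Matching on l.acct_id = r.acct_id AND l.tier = r.tier. A NULL in a compared column never satisfies the condition.
- l[0] acct_id=7, tier=UI → no match; kept with NULLs on the r side.
- l[1] acct_id=9, tier=UI → 1 match(es) in r → 1 row(s).
- l[2] acct_id=4, tier=DM → no match; kept with NULLs on the r side.
- l[3] acct_id=6, tier=UI → 1 match(es) in r → 1 row(s).
- l[4] acct_id=NULL, tier=DM → no match; kept with NULLs on the r side.
- l[5] acct_id=6, tier=UI → 1 match(es) in r → 1 row(s).
- l[6] acct_id=5, tier=UI → no match; kept with NULLs on the r side.
- l[7] acct_id=4, tier=JV → 1 match(es) in r → 1 row(s).
- l[8] acct_id=6, tier=DM → 1 match(es) in r → 1 row(s).
- plus 3 unmatched r row(s), each kept with NULL l columns.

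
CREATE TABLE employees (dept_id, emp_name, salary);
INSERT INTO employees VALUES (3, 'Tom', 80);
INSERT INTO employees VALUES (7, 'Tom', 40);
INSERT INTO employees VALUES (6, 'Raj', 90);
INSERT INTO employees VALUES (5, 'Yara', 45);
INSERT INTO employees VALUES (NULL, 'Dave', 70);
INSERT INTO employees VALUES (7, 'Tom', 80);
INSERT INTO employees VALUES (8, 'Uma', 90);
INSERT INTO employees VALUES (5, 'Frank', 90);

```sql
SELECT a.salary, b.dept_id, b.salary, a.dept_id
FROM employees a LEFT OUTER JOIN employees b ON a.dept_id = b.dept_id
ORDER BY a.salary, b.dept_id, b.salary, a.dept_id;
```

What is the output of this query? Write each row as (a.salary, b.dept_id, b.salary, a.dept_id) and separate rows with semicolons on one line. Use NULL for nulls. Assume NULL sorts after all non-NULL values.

(40, 7, 40, 7); (40, 7, 80, 7); (45, 5, 45, 5); (45, 5, 90, 5); (70, NULL, NULL, NULL); (80, 3, 80, 3); (80, 7, 40, 7); (80, 7, 80, 7); (90, 5, 45, 5); (90, 5, 90, 5); (90, 6, 90, 6); (90, 8, 90, 8)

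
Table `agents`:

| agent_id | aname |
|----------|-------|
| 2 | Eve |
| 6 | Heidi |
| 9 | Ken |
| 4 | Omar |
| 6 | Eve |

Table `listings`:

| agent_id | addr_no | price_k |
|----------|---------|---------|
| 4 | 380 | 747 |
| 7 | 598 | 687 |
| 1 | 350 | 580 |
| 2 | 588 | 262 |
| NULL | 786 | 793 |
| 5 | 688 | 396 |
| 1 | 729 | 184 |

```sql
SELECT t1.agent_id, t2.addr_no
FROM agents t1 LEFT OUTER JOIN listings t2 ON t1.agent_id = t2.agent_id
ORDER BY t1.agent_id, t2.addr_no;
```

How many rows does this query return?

5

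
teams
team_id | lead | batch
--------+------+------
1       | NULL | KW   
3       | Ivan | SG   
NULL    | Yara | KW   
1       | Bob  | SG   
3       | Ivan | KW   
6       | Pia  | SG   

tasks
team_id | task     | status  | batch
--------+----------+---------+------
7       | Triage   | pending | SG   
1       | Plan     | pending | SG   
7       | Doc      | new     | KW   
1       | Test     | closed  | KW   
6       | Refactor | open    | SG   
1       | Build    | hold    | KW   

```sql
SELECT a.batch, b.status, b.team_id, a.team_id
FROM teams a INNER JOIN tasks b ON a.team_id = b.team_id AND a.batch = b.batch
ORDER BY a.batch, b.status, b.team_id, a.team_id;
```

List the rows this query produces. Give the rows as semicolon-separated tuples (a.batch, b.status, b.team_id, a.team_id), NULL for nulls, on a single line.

INNER JOIN keeps only pairs where the ON condition holds.
Matching on a.team_id = b.team_id AND a.batch = b.batch. A NULL in a compared column never satisfies the condition.
- team_id=1, batch=KW: 2 matching b row(s), so 2 row(s) emitted.
- team_id=3, batch=SG: no matching b row, dropped.
- team_id=NULL, batch=KW: no matching b row, dropped.
- team_id=1, batch=SG: 1 matching b row(s), so 1 row(s) emitted.
- team_id=3, batch=KW: no matching b row, dropped.
- team_id=6, batch=SG: 1 matching b row(s), so 1 row(s) emitted.
After projecting and ordering:
a.batch | b.status | b.team_id | a.team_id
KW | closed | 1 | 1
KW | hold | 1 | 1
SG | open | 6 | 6
SG | pending | 1 | 1

(KW, closed, 1, 1); (KW, hold, 1, 1); (SG, open, 6, 6); (SG, pending, 1, 1)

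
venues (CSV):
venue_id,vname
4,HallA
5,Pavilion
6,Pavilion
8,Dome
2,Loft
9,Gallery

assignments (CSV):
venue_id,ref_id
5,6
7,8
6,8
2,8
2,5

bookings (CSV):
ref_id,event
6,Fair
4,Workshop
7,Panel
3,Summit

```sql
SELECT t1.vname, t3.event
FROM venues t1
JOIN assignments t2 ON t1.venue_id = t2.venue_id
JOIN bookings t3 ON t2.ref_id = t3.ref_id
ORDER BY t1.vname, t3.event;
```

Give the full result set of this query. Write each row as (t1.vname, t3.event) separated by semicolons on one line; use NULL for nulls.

(Pavilion, Fair)

Joins associate left-to-right: venues INNER JOIN assignments on venue_id gives 4 intermediate row(s).
Then INNER JOIN `bookings t3` on ref_id: keep only rows whose t2.ref_id appears in t3.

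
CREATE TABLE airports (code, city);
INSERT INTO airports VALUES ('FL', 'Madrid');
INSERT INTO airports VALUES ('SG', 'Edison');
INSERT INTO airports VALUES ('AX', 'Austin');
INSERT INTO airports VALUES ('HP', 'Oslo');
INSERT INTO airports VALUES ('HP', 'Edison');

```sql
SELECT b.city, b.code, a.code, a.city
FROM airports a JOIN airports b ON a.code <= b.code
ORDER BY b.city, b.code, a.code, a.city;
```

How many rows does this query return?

INNER JOIN keeps only pairs where the ON condition holds.
Matching on a.code <= b.code.
Matched pairs: 16.
Total: 16 rows.

16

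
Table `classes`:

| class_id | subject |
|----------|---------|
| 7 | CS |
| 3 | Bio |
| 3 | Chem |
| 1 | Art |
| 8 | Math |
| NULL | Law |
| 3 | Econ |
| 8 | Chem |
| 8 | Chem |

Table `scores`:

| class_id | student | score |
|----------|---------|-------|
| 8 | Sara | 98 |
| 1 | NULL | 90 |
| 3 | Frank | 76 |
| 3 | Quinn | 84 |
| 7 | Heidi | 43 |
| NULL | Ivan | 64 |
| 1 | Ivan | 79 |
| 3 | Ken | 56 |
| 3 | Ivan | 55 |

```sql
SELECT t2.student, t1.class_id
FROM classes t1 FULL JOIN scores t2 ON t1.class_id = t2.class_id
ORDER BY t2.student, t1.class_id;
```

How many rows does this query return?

20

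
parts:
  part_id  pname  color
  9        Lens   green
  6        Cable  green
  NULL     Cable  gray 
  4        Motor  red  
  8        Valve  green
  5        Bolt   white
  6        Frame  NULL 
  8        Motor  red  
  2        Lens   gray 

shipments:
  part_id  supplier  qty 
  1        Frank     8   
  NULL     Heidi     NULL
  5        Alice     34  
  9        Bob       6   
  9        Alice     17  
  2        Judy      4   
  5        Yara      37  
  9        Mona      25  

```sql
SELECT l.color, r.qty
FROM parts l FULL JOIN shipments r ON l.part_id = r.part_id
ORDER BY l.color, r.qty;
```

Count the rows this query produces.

14

FULL OUTER JOIN keeps every row from both sides; unmatched rows get NULL for the other side's columns.
Matching on l.part_id = r.part_id. A NULL in a compared column never satisfies the condition.
- part_id=9: 3 matching r row(s), so 3 row(s) emitted.
- part_id=6: no r row matches, row kept with r columns NULL.
- part_id=NULL: no r row matches, row kept with r columns NULL.
- part_id=4: no r row matches, row kept with r columns NULL.
- part_id=8: no r row matches, row kept with r columns NULL.
- part_id=5: 2 matching r row(s), so 2 row(s) emitted.
- part_id=6: no r row matches, row kept with r columns NULL.
- part_id=8: no r row matches, row kept with r columns NULL.
- part_id=2: 1 matching r row(s), so 1 row(s) emitted.
- 2 row(s) from r found no l partner → padded with NULL.
Total: 6 matched + 8 padded = 14 rows.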